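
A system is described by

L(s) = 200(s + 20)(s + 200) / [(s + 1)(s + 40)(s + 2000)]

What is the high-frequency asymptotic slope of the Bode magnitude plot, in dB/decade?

Each pole contributes −20 dB/decade at high frequency; each zero contributes +20 dB/decade.
Net: 2 zero(s) − 3 pole(s) → -20 dB/decade.

-20 dB/decade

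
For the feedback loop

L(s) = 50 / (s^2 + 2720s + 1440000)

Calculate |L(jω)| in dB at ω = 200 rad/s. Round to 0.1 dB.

Substitute s = j200:
Numerator: 50 = 50 + j0
Denominator: (j200)^2 + 2720(j200) + 1440000 = 1400000 + j544000
|N| = √(50² + 0²) ≈ 50, ∠N ≈ 0.00°
|D| = √(1400000² + 544000²) ≈ 1.502e+06, ∠D ≈ 21.23°
|L| = 50 / 1.502e+06 ≈ 3.3289e-05
Gain = 20 log₁₀(3.3289e-05) ≈ -89.55 dB

-89.6 dB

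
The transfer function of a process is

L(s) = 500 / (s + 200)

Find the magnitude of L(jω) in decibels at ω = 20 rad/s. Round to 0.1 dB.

At s = jω = j20:
pole (s+200): 200 + j20 → |·| = √(200²+20²) = √40400 ≈ 201, ∠ = arctan(20/200) ≈ 5.71°
|L| = 500 / 201 ≈ 2.4876
Gain = 20 log₁₀(2.4876) ≈ 7.92 dB

7.9 dB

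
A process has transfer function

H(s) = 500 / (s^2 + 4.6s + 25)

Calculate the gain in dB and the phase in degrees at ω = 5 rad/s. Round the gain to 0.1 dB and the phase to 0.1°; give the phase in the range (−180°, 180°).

26.7 dB, -90.0°

At s = jω = j5:
quadratic: (j5)² + 4.6·j5 + 25 = 0 + j23 → |·| ≈ 23, ∠ ≈ 90.00°
|H| = 500 / 23 ≈ 21.739
Gain = 20 log₁₀(21.739) ≈ 26.74 dB
∠H = 0.00° − 90.00° = -90.00°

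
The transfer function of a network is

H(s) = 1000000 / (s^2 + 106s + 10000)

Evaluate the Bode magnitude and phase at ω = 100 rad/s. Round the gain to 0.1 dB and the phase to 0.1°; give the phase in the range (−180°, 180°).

At s = jω = j100:
quadratic: (j100)² + 106·j100 + 10000 = 0 + j10600 → |·| ≈ 10600, ∠ ≈ 90.00°
|H| = 1000000 / 10600 ≈ 94.34
Gain = 20 log₁₀(94.34) ≈ 39.49 dB
∠H = 0.00° − 90.00° = -90.00°

39.5 dB, -90.0°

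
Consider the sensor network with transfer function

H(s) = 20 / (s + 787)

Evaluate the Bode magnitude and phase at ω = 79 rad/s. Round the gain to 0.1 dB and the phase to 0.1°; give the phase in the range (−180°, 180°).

-31.9 dB, -5.7°

Substitute s = j79:
Numerator: 20 = 20 + j0
Denominator: (j79) + 787 = 787 + j79
|N| = √(20² + 0²) ≈ 20, ∠N ≈ 0.00°
|D| = √(787² + 79²) ≈ 790.96, ∠D ≈ 5.73°
|H| = 20 / 790.96 ≈ 0.025286
Gain = 20 log₁₀(0.025286) ≈ -31.94 dB
∠H = 0.00° − 5.73° = -5.73°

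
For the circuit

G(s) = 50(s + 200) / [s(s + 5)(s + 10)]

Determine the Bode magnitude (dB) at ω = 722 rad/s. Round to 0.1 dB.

-80.0 dB

At s = jω = j722:
zero (s+200): 200 + j722 → |·| = √(200²+722²) = √561284 ≈ 749.19, ∠ = arctan(722/200) ≈ 74.52°
pole (s+5): 5 + j722 → |·| = √(5²+722²) = √521309 ≈ 722.02, ∠ = arctan(722/5) ≈ 89.60°
pole (s+10): 10 + j722 → |·| = √(10²+722²) = √521384 ≈ 722.07, ∠ = arctan(722/10) ≈ 89.21°
pole at origin: |s| = 722, ∠ = 90.00° (in denominator)
|G| = 50 · 749.19 / 3.7641e+08 ≈ 9.9518e-05
Gain = 20 log₁₀(9.9518e-05) ≈ -80.04 dB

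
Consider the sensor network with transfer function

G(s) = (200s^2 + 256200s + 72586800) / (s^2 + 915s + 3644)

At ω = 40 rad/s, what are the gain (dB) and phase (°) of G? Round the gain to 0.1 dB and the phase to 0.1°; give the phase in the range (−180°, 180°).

66.0 dB, -78.7°

Substitute s = j40:
Numerator: 200(j40)^2 + 256200(j40) + 72586800 = 72266800 + j10248000
Denominator: (j40)^2 + 915(j40) + 3644 = 2044 + j36600
|N| = √(72266800² + 10248000²) ≈ 7.299e+07, ∠N ≈ 8.07°
|D| = √(2044² + 36600²) ≈ 36657, ∠D ≈ 86.80°
|G| = 7.299e+07 / 36657 ≈ 1991.2
Gain = 20 log₁₀(1991.2) ≈ 65.98 dB
∠G = 8.07° − 86.80° = -78.73°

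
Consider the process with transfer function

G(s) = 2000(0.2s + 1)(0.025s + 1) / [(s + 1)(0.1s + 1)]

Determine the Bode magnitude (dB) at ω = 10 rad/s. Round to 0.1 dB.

At ω = 10 rad/s:
zero (1 + j10·0.2) = 1 + j2 → |·| ≈ 2.2361, ∠ ≈ 63.43°
zero (1 + j10·0.025) = 1 + j0.25 → |·| ≈ 1.0308, ∠ ≈ 14.04°
pole (1 + j10·1) = 1 + j10 → |·| ≈ 10.05, ∠ ≈ 84.29°
pole (1 + j10·0.1) = 1 + j1 → |·| ≈ 1.4142, ∠ ≈ 45.00°
|G| = 2000 · 2.2361 · 1.0308 / (10.05 · 1.4142) ≈ 324.35
Gain = 20 log₁₀(324.35) ≈ 50.22 dB

50.2 dB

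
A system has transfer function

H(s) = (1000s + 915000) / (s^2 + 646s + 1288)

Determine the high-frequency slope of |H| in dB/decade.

Each pole contributes −20 dB/decade at high frequency; each zero contributes +20 dB/decade.
Net: 1 zero(s) − 2 pole(s) → -20 dB/decade.

-20 dB/decade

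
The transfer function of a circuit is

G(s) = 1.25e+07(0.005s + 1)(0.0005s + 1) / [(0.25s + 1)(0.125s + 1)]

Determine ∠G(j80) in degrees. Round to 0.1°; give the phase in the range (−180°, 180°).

-147.3°

At ω = 80 rad/s:
zero (1 + j80·0.005) = 1 + j0.4 → |·| ≈ 1.077, ∠ ≈ 21.80°
zero (1 + j80·0.0005) = 1 + j0.04 → |·| ≈ 1.0008, ∠ ≈ 2.29°
pole (1 + j80·0.25) = 1 + j20 → |·| ≈ 20.025, ∠ ≈ 87.14°
pole (1 + j80·0.125) = 1 + j10 → |·| ≈ 10.05, ∠ ≈ 84.29°
∠G = (21.80° + 2.29°) − (87.14° + 84.29°) = -147.34°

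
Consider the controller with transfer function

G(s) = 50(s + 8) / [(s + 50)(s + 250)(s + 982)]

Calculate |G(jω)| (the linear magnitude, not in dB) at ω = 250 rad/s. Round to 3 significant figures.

0.000137

At s = jω = j250:
zero (s+8): 8 + j250 → |·| = √(8²+250²) = √62564 ≈ 250.13, ∠ = arctan(250/8) ≈ 88.17°
pole (s+50): 50 + j250 → |·| = √(50²+250²) = √65000 ≈ 254.95, ∠ = arctan(250/50) ≈ 78.69°
pole (s+250): 250 + j250 → |·| = √(250²+250²) = √125000 ≈ 353.55, ∠ = arctan(250/250) ≈ 45.00°
pole (s+982): 982 + j250 → |·| = √(982²+250²) = √1026824 ≈ 1013.3, ∠ = arctan(250/982) ≈ 14.28°
|G| = 50 · 250.13 / 9.1336e+07 ≈ 0.00013693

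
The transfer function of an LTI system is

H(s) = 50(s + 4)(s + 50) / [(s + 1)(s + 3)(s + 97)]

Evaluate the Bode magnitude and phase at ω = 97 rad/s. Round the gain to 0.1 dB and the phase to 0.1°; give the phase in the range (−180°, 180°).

At s = jω = j97:
zero (s+4): 4 + j97 → |·| = √(4²+97²) = √9425 ≈ 97.082, ∠ = arctan(97/4) ≈ 87.64°
zero (s+50): 50 + j97 → |·| = √(50²+97²) = √11909 ≈ 109.13, ∠ = arctan(97/50) ≈ 62.73°
pole (s+1): 1 + j97 → |·| = √(1²+97²) = √9410 ≈ 97.005, ∠ = arctan(97/1) ≈ 89.41°
pole (s+3): 3 + j97 → |·| = √(3²+97²) = √9418 ≈ 97.046, ∠ = arctan(97/3) ≈ 88.23°
pole (s+97): 97 + j97 → |·| = √(97²+97²) = √18818 ≈ 137.18, ∠ = arctan(97/97) ≈ 45.00°
|H| = 50 · 10595 / 1.2914e+06 ≈ 0.41021
Gain = 20 log₁₀(0.41021) ≈ -7.74 dB
∠H = 150.37° − 222.64° = -72.27°

-7.7 dB, -72.3°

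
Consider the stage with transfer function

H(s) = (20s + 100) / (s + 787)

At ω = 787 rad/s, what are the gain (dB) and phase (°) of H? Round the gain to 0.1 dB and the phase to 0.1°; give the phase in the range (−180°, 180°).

Substitute s = j787:
Numerator: 20(j787) + 100 = 100 + j15740
Denominator: (j787) + 787 = 787 + j787
|N| = √(100² + 15740²) ≈ 15740, ∠N ≈ 89.64°
|D| = √(787² + 787²) ≈ 1113, ∠D ≈ 45.00°
|H| = 15740 / 1113 ≈ 14.142
Gain = 20 log₁₀(14.142) ≈ 23.01 dB
∠H = 89.64° − 45.00° = 44.64°

23.0 dB, 44.6°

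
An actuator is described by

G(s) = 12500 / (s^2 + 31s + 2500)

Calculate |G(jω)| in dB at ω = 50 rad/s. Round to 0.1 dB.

At s = jω = j50:
quadratic: (j50)² + 31·j50 + 2500 = 0 + j1550 → |·| ≈ 1550, ∠ ≈ 90.00°
|G| = 12500 / 1550 ≈ 8.0645
Gain = 20 log₁₀(8.0645) ≈ 18.13 dB

18.1 dB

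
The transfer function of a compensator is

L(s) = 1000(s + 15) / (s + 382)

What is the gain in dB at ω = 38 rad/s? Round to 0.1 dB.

At s = jω = j38:
zero (s+15): 15 + j38 → |·| = √(15²+38²) = √1669 ≈ 40.853, ∠ = arctan(38/15) ≈ 68.46°
pole (s+382): 382 + j38 → |·| = √(382²+38²) = √147368 ≈ 383.89, ∠ = arctan(38/382) ≈ 5.68°
|L| = 1000 · 40.853 / 383.89 ≈ 106.42
Gain = 20 log₁₀(106.42) ≈ 40.54 dB

40.5 dB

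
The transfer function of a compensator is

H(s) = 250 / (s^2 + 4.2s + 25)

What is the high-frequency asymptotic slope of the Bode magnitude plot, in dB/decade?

Each pole contributes −20 dB/decade at high frequency; each zero contributes +20 dB/decade.
Net: 0 zero(s) − 2 pole(s) → -40 dB/decade.

-40 dB/decade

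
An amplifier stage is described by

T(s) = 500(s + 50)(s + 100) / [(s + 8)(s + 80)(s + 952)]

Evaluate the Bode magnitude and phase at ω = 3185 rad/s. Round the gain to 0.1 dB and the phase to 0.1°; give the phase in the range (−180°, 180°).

-16.5 dB, -74.5°

At s = jω = j3185:
zero (s+50): 50 + j3185 → |·| = √(50²+3185²) = √10146725 ≈ 3185.4, ∠ = arctan(3185/50) ≈ 89.10°
zero (s+100): 100 + j3185 → |·| = √(100²+3185²) = √10154225 ≈ 3186.6, ∠ = arctan(3185/100) ≈ 88.20°
pole (s+8): 8 + j3185 → |·| = √(8²+3185²) = √10144289 ≈ 3185, ∠ = arctan(3185/8) ≈ 89.86°
pole (s+80): 80 + j3185 → |·| = √(80²+3185²) = √10150625 ≈ 3186, ∠ = arctan(3185/80) ≈ 88.56°
pole (s+952): 952 + j3185 → |·| = √(952²+3185²) = √11050529 ≈ 3324.2, ∠ = arctan(3185/952) ≈ 73.36°
|T| = 500 · 1.0151e+07 / 3.3732e+10 ≈ 0.15047
Gain = 20 log₁₀(0.15047) ≈ -16.45 dB
∠T = 177.30° − 251.78° = -74.48°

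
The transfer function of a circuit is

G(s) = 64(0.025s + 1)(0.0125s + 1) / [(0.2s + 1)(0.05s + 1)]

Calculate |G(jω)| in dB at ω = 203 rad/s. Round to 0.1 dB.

At ω = 203 rad/s:
zero (1 + j203·0.025) = 1 + j5.075 → |·| ≈ 5.1726, ∠ ≈ 78.85°
zero (1 + j203·0.0125) = 1 + j2.5375 → |·| ≈ 2.7274, ∠ ≈ 68.49°
pole (1 + j203·0.2) = 1 + j40.6 → |·| ≈ 40.612, ∠ ≈ 88.59°
pole (1 + j203·0.05) = 1 + j10.15 → |·| ≈ 10.199, ∠ ≈ 84.37°
|G| = 64 · 5.1726 · 2.7274 / (40.612 · 10.199) ≈ 2.1798
Gain = 20 log₁₀(2.1798) ≈ 6.77 dB

6.8 dB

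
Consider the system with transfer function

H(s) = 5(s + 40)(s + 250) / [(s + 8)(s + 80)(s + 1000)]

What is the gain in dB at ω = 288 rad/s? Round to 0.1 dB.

At s = jω = j288:
zero (s+40): 40 + j288 → |·| = √(40²+288²) = √84544 ≈ 290.76, ∠ = arctan(288/40) ≈ 82.09°
zero (s+250): 250 + j288 → |·| = √(250²+288²) = √145444 ≈ 381.37, ∠ = arctan(288/250) ≈ 49.04°
pole (s+8): 8 + j288 → |·| = √(8²+288²) = √83008 ≈ 288.11, ∠ = arctan(288/8) ≈ 88.41°
pole (s+80): 80 + j288 → |·| = √(80²+288²) = √89344 ≈ 298.9, ∠ = arctan(288/80) ≈ 74.48°
pole (s+1000): 1000 + j288 → |·| = √(1000²+288²) = √1082944 ≈ 1040.6, ∠ = arctan(288/1000) ≈ 16.07°
|H| = 5 · 1.1089e+05 / 8.9612e+07 ≈ 0.0061872
Gain = 20 log₁₀(0.0061872) ≈ -44.17 dB

-44.2 dB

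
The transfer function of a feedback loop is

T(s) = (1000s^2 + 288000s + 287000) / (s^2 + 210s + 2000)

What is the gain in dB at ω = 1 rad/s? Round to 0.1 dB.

46.1 dB

Substitute s = j1:
Numerator: 1000(j1)^2 + 288000(j1) + 287000 = 286000 + j288000
Denominator: (j1)^2 + 210(j1) + 2000 = 1999 + j210
|N| = √(286000² + 288000²) ≈ 4.0588e+05, ∠N ≈ 45.20°
|D| = √(1999² + 210²) ≈ 2010, ∠D ≈ 6.00°
|T| = 4.0588e+05 / 2010 ≈ 201.93
Gain = 20 log₁₀(201.93) ≈ 46.10 dB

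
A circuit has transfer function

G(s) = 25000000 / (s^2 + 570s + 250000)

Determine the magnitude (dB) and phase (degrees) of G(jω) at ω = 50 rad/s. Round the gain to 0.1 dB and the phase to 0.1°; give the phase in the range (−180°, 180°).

40.0 dB, -6.6°

At s = jω = j50:
quadratic: (j50)² + 570·j50 + 250000 = 247500 + j28500 → |·| ≈ 2.4914e+05, ∠ ≈ 6.57°
|G| = 25000000 / 2.4914e+05 ≈ 100.35
Gain = 20 log₁₀(100.35) ≈ 40.03 dB
∠G = 0.00° − 6.57° = -6.57°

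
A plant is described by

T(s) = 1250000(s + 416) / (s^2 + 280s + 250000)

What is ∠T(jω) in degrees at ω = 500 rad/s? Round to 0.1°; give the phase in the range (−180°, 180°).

At s = jω = j500:
zero (s+416): 416 + j500 → |·| = √(416²+500²) = √423056 ≈ 650.43, ∠ = arctan(500/416) ≈ 50.24°
quadratic: (j500)² + 280·j500 + 250000 = 0 + j140000 → |·| ≈ 1.4e+05, ∠ ≈ 90.00°
∠T = 50.24° − 90.00° = -39.76°

-39.8°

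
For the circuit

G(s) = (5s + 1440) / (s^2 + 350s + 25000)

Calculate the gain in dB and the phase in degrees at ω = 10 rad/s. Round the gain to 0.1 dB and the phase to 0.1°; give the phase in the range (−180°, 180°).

-24.8 dB, -6.0°

Substitute s = j10:
Numerator: 5(j10) + 1440 = 1440 + j50
Denominator: (j10)^2 + 350(j10) + 25000 = 24900 + j3500
|N| = √(1440² + 50²) ≈ 1440.9, ∠N ≈ 1.99°
|D| = √(24900² + 3500²) ≈ 25145, ∠D ≈ 8.00°
|G| = 1440.9 / 25145 ≈ 0.057304
Gain = 20 log₁₀(0.057304) ≈ -24.84 dB
∠G = 1.99° − 8.00° = -6.01°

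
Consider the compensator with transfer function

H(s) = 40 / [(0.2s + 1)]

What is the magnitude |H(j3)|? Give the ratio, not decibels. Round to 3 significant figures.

At ω = 3 rad/s:
pole (1 + j3·0.2) = 1 + j0.6 → |·| ≈ 1.1662, ∠ ≈ 30.96°
|H| = 40 · 1 / (1.1662) ≈ 34.299

34.3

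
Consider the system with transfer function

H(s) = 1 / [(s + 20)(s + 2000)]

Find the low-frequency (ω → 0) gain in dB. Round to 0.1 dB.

-92.0 dB

H(0) = 1 / (20·2000) = 2.5e-05
20 log₁₀(2.5e-05) ≈ -92.04 dB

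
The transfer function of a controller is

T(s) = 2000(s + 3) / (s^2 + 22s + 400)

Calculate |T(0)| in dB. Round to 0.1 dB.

23.5 dB

T(0) = 2000·3 / 400 = 15
20 log₁₀(15) ≈ 23.52 dB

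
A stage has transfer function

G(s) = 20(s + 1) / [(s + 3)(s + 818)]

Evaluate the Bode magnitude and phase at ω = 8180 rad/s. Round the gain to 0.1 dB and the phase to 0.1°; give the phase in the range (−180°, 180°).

At s = jω = j8180:
zero (s+1): 1 + j8180 → |·| = √(1²+8180²) = √66912401 ≈ 8180, ∠ = arctan(8180/1) ≈ 89.99°
pole (s+3): 3 + j8180 → |·| = √(3²+8180²) = √66912409 ≈ 8180, ∠ = arctan(8180/3) ≈ 89.98°
pole (s+818): 818 + j8180 → |·| = √(818²+8180²) = √67581524 ≈ 8220.8, ∠ = arctan(8180/818) ≈ 84.29°
|G| = 20 · 8180 / 6.7246e+07 ≈ 0.0024329
Gain = 20 log₁₀(0.0024329) ≈ -52.28 dB
∠G = 89.99° − 174.27° = -84.28°

-52.3 dB, -84.3°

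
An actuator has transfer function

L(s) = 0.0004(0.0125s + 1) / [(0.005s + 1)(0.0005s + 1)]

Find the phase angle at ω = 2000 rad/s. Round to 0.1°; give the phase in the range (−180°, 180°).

At ω = 2000 rad/s:
zero (1 + j2000·0.0125) = 1 + j25 → |·| ≈ 25.02, ∠ ≈ 87.71°
pole (1 + j2000·0.005) = 1 + j10 → |·| ≈ 10.05, ∠ ≈ 84.29°
pole (1 + j2000·0.0005) = 1 + j1 → |·| ≈ 1.4142, ∠ ≈ 45.00°
∠L = (87.71°) − (84.29° + 45.00°) = -41.58°

-41.6°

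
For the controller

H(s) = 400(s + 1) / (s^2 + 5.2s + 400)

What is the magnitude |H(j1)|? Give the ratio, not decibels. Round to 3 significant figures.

1.42

At s = jω = j1:
zero (s+1): 1 + j1 → |·| = √(1²+1²) = √2 ≈ 1.4142, ∠ = arctan(1/1) ≈ 45.00°
quadratic: (j1)² + 5.2·j1 + 400 = 399 + j5.2 → |·| ≈ 399.03, ∠ ≈ 0.75°
|H| = 400 · 1.4142 / 399.03 ≈ 1.4176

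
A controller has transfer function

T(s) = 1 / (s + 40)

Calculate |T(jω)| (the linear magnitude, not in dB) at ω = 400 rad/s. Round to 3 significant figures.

0.00249

Substitute s = j400:
Numerator: 1 = 1 + j0
Denominator: (j400) + 40 = 40 + j400
|N| = √(1² + 0²) ≈ 1, ∠N ≈ 0.00°
|D| = √(40² + 400²) ≈ 402, ∠D ≈ 84.29°
|T| = 1 / 402 ≈ 0.0024876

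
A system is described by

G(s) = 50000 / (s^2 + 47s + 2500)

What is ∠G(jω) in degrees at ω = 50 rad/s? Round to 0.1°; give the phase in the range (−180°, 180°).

At s = jω = j50:
quadratic: (j50)² + 47·j50 + 2500 = 0 + j2350 → |·| ≈ 2350, ∠ ≈ 90.00°
∠G = 0.00° − 90.00° = -90.00°

-90.0°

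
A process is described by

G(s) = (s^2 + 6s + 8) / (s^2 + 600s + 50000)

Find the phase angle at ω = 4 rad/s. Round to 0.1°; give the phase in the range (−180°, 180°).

105.7°

Substitute s = j4:
Numerator: (j4)^2 + 6(j4) + 8 = -8 + j24
Denominator: (j4)^2 + 600(j4) + 50000 = 49984 + j2400
|N| = √(8² + 24²) ≈ 25.298, ∠N ≈ 108.43°
|D| = √(49984² + 2400²) ≈ 50042, ∠D ≈ 2.75°
∠G = 108.43° − 2.75° = 105.68°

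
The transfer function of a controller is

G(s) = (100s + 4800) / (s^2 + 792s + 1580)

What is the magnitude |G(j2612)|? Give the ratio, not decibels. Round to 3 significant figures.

Substitute s = j2612:
Numerator: 100(j2612) + 4800 = 4800 + j261200
Denominator: (j2612)^2 + 792(j2612) + 1580 = -6820964 + j2068704
|N| = √(4800² + 261200²) ≈ 2.6124e+05, ∠N ≈ 88.95°
|D| = √(6820964² + 2068704²) ≈ 7.1278e+06, ∠D ≈ 163.13°
|G| = 2.6124e+05 / 7.1278e+06 ≈ 0.036651

0.0367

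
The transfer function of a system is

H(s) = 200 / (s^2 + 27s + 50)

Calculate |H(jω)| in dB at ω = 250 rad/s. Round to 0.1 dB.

Substitute s = j250:
Numerator: 200 = 200 + j0
Denominator: (j250)^2 + 27(j250) + 50 = -62450 + j6750
|N| = √(200² + 0²) ≈ 200, ∠N ≈ 0.00°
|D| = √(62450² + 6750²) ≈ 62814, ∠D ≈ 173.83°
|H| = 200 / 62814 ≈ 0.003184
Gain = 20 log₁₀(0.003184) ≈ -49.94 dB

-49.9 dB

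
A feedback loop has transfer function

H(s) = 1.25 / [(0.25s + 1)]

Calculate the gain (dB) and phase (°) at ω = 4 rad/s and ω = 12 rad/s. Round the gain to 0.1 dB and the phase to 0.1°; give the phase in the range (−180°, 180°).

ω = 4: -1.1 dB, -45.0°; ω = 12: -8.1 dB, -71.6°

At ω = 4 rad/s:
pole (1 + j4·0.25) = 1 + j1 → |·| ≈ 1.4142, ∠ ≈ 45.00°
|H| = 1.25 · 1 / (1.4142) ≈ 0.88389
Gain = 20 log₁₀(0.88389) ≈ -1.07 dB
∠H = (0°) − (45.00°) = -45.00°

At ω = 12 rad/s:
pole (1 + j12·0.25) = 1 + j3 → |·| ≈ 3.1623, ∠ ≈ 71.57°
|H| = 1.25 · 1 / (3.1623) ≈ 0.39528
Gain = 20 log₁₀(0.39528) ≈ -8.06 dB
∠H = (0°) − (71.57°) = -71.57°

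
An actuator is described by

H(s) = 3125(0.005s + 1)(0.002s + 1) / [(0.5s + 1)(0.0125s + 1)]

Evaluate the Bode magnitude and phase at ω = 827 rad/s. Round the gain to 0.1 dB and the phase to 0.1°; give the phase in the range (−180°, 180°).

At ω = 827 rad/s:
zero (1 + j827·0.005) = 1 + j4.135 → |·| ≈ 4.2542, ∠ ≈ 76.40°
zero (1 + j827·0.002) = 1 + j1.654 → |·| ≈ 1.9328, ∠ ≈ 58.84°
pole (1 + j827·0.5) = 1 + j413.5 → |·| ≈ 413.5, ∠ ≈ 89.86°
pole (1 + j827·0.0125) = 1 + j10.3375 → |·| ≈ 10.386, ∠ ≈ 84.47°
|H| = 3125 · 4.2542 · 1.9328 / (413.5 · 10.386) ≈ 5.9832
Gain = 20 log₁₀(5.9832) ≈ 15.54 dB
∠H = (76.40° + 58.84°) − (89.86° + 84.47°) = -39.09°

15.5 dB, -39.1°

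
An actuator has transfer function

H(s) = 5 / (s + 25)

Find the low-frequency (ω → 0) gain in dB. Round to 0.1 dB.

-14.0 dB

H(0) = 5 / 25 = 0.2
20 log₁₀(0.2) ≈ -13.98 dB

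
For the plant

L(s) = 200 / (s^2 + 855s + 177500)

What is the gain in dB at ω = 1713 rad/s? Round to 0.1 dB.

-83.9 dB

Substitute s = j1713:
Numerator: 200 = 200 + j0
Denominator: (j1713)^2 + 855(j1713) + 177500 = -2756869 + j1464615
|N| = √(200² + 0²) ≈ 200, ∠N ≈ 0.00°
|D| = √(2756869² + 1464615²) ≈ 3.1218e+06, ∠D ≈ 152.02°
|L| = 200 / 3.1218e+06 ≈ 6.4066e-05
Gain = 20 log₁₀(6.4066e-05) ≈ -83.87 dB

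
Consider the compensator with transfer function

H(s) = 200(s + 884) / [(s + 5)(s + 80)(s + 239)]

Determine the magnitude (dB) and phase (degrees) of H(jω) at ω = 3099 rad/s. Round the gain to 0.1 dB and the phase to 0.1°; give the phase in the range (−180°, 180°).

-93.3 dB, 170.1°

At s = jω = j3099:
zero (s+884): 884 + j3099 → |·| = √(884²+3099²) = √10385257 ≈ 3222.6, ∠ = arctan(3099/884) ≈ 74.08°
pole (s+5): 5 + j3099 → |·| = √(5²+3099²) = √9603826 ≈ 3099, ∠ = arctan(3099/5) ≈ 89.91°
pole (s+80): 80 + j3099 → |·| = √(80²+3099²) = √9610201 ≈ 3100, ∠ = arctan(3099/80) ≈ 88.52°
pole (s+239): 239 + j3099 → |·| = √(239²+3099²) = √9660922 ≈ 3108.2, ∠ = arctan(3099/239) ≈ 85.59°
|H| = 200 · 3222.6 / 2.986e+10 ≈ 2.1585e-05
Gain = 20 log₁₀(2.1585e-05) ≈ -93.32 dB
∠H = 74.08° − 264.02° = -189.94° ≡ 170.06° (principal value)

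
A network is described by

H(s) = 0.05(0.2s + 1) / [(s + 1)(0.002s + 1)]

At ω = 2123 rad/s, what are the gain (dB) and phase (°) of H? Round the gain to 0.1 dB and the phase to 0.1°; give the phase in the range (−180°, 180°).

At ω = 2123 rad/s:
zero (1 + j2123·0.2) = 1 + j424.6 → |·| ≈ 424.6, ∠ ≈ 89.87°
pole (1 + j2123·1) = 1 + j2123 → |·| ≈ 2123, ∠ ≈ 89.97°
pole (1 + j2123·0.002) = 1 + j4.246 → |·| ≈ 4.3622, ∠ ≈ 76.75°
|H| = 0.05 · 424.6 / (2123 · 4.3622) ≈ 0.0022924
Gain = 20 log₁₀(0.0022924) ≈ -52.79 dB
∠H = (89.87°) − (89.97° + 76.75°) = -76.85°

-52.8 dB, -76.9°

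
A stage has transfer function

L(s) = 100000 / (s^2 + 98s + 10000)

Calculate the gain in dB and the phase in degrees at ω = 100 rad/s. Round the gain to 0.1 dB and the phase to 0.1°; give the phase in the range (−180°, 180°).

At s = jω = j100:
quadratic: (j100)² + 98·j100 + 10000 = 0 + j9800 → |·| ≈ 9800, ∠ ≈ 90.00°
|L| = 100000 / 9800 ≈ 10.204
Gain = 20 log₁₀(10.204) ≈ 20.18 dB
∠L = 0.00° − 90.00° = -90.00°

20.2 dB, -90.0°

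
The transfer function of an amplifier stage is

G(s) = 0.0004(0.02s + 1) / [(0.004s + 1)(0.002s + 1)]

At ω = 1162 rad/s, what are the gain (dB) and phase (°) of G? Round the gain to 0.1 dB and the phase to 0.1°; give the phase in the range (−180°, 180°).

At ω = 1162 rad/s:
zero (1 + j1162·0.02) = 1 + j23.24 → |·| ≈ 23.262, ∠ ≈ 87.54°
pole (1 + j1162·0.004) = 1 + j4.648 → |·| ≈ 4.7544, ∠ ≈ 77.86°
pole (1 + j1162·0.002) = 1 + j2.324 → |·| ≈ 2.53, ∠ ≈ 66.72°
|G| = 0.0004 · 23.262 / (4.7544 · 2.53) ≈ 0.00077355
Gain = 20 log₁₀(0.00077355) ≈ -62.23 dB
∠G = (87.54°) − (77.86° + 66.72°) = -57.04°

-62.2 dB, -57.0°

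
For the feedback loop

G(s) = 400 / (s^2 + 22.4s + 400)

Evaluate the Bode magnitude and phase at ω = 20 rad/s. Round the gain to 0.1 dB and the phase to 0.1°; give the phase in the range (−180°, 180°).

At s = jω = j20:
quadratic: (j20)² + 22.4·j20 + 400 = 0 + j448 → |·| ≈ 448, ∠ ≈ 90.00°
|G| = 400 / 448 ≈ 0.89286
Gain = 20 log₁₀(0.89286) ≈ -0.98 dB
∠G = 0.00° − 90.00° = -90.00°

-1.0 dB, -90.0°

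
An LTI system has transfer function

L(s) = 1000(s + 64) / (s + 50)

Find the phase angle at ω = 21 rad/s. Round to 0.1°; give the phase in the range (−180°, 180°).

-4.6°

At s = jω = j21:
zero (s+64): 64 + j21 → |·| = √(64²+21²) = √4537 ≈ 67.357, ∠ = arctan(21/64) ≈ 18.17°
pole (s+50): 50 + j21 → |·| = √(50²+21²) = √2941 ≈ 54.231, ∠ = arctan(21/50) ≈ 22.78°
∠L = 18.17° − 22.78° = -4.61°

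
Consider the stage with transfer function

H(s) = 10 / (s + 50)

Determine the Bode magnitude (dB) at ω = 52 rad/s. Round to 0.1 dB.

-17.2 dB

At s = jω = j52:
pole (s+50): 50 + j52 → |·| = √(50²+52²) = √5204 ≈ 72.139, ∠ = arctan(52/50) ≈ 46.12°
|H| = 10 / 72.139 ≈ 0.13862
Gain = 20 log₁₀(0.13862) ≈ -17.16 dB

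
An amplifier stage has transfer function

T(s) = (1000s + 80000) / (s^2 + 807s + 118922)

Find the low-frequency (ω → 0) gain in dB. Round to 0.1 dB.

-3.4 dB

T(0) = 80000 / 118922 ≈ 0.67271
20 log₁₀(0.67271) ≈ -3.44 dB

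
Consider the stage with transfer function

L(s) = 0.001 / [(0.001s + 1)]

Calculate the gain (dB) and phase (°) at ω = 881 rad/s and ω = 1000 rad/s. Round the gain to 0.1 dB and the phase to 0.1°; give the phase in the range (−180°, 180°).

ω = 881: -62.5 dB, -41.4°; ω = 1000: -63.0 dB, -45.0°

At ω = 881 rad/s:
pole (1 + j881·0.001) = 1 + j0.881 → |·| ≈ 1.3327, ∠ ≈ 41.38°
|L| = 0.001 · 1 / (1.3327) ≈ 0.00075036
Gain = 20 log₁₀(0.00075036) ≈ -62.49 dB
∠L = (0°) − (41.38°) = -41.38°

At ω = 1000 rad/s:
pole (1 + j1000·0.001) = 1 + j1 → |·| ≈ 1.4142, ∠ ≈ 45.00°
|L| = 0.001 · 1 / (1.4142) ≈ 0.00070711
Gain = 20 log₁₀(0.00070711) ≈ -63.01 dB
∠L = (0°) − (45.00°) = -45.00°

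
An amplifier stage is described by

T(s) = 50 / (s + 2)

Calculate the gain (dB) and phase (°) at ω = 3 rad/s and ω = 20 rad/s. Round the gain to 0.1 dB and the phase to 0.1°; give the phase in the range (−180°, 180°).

Substitute s = j3:
Numerator: 50 = 50 + j0
Denominator: (j3) + 2 = 2 + j3
|N| = √(50² + 0²) ≈ 50, ∠N ≈ 0.00°
|D| = √(2² + 3²) ≈ 3.6056, ∠D ≈ 56.31°
|T| = 50 / 3.6056 ≈ 13.867
Gain = 20 log₁₀(13.867) ≈ 22.84 dB
∠T = 0.00° − 56.31° = -56.31°

Substitute s = j20:
Numerator: 50 = 50 + j0
Denominator: (j20) + 2 = 2 + j20
|N| = √(50² + 0²) ≈ 50, ∠N ≈ 0.00°
|D| = √(2² + 20²) ≈ 20.1, ∠D ≈ 84.29°
|T| = 50 / 20.1 ≈ 2.4876
Gain = 20 log₁₀(2.4876) ≈ 7.92 dB
∠T = 0.00° − 84.29° = -84.29°

ω = 3: 22.8 dB, -56.3°; ω = 20: 7.9 dB, -84.3°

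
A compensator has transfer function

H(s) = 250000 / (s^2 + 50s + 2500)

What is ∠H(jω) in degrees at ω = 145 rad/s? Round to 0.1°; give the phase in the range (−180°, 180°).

At s = jω = j145:
quadratic: (j145)² + 50·j145 + 2500 = -18525 + j7250 → |·| ≈ 19893, ∠ ≈ 158.63°
∠H = 0.00° − 158.63° = -158.63°

-158.6°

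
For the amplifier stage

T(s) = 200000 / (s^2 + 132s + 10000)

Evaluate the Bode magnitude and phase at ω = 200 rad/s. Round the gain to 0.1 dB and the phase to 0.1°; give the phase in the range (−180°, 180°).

14.0 dB, -138.7°

At s = jω = j200:
quadratic: (j200)² + 132·j200 + 10000 = -30000 + j26400 → |·| ≈ 39962, ∠ ≈ 138.65°
|T| = 200000 / 39962 ≈ 5.0048
Gain = 20 log₁₀(5.0048) ≈ 13.99 dB
∠T = 0.00° − 138.65° = -138.65°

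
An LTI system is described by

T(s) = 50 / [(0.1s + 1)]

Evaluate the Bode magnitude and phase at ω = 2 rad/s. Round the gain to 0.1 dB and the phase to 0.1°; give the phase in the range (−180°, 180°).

At ω = 2 rad/s:
pole (1 + j2·0.1) = 1 + j0.2 → |·| ≈ 1.0198, ∠ ≈ 11.31°
|T| = 50 · 1 / (1.0198) ≈ 49.029
Gain = 20 log₁₀(49.029) ≈ 33.81 dB
∠T = (0°) − (11.31°) = -11.31°

33.8 dB, -11.3°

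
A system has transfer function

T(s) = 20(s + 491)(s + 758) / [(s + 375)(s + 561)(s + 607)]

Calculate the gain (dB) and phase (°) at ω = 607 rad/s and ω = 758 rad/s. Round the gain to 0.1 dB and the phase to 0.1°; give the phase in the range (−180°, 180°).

At s = jω = j607:
zero (s+491): 491 + j607 → |·| = √(491²+607²) = √609530 ≈ 780.72, ∠ = arctan(607/491) ≈ 51.03°
zero (s+758): 758 + j607 → |·| = √(758²+607²) = √943013 ≈ 971.09, ∠ = arctan(607/758) ≈ 38.69°
pole (s+375): 375 + j607 → |·| = √(375²+607²) = √509074 ≈ 713.49, ∠ = arctan(607/375) ≈ 58.29°
pole (s+561): 561 + j607 → |·| = √(561²+607²) = √683170 ≈ 826.54, ∠ = arctan(607/561) ≈ 47.26°
pole (s+607): 607 + j607 → |·| = √(607²+607²) = √736898 ≈ 858.43, ∠ = arctan(607/607) ≈ 45.00°
|T| = 20 · 7.5815e+05 / 5.0624e+08 ≈ 0.029952
Gain = 20 log₁₀(0.029952) ≈ -30.47 dB
∠T = 89.72° − 150.55° = -60.83°

At s = jω = j758:
zero (s+491): 491 + j758 → |·| = √(491²+758²) = √815645 ≈ 903.13, ∠ = arctan(758/491) ≈ 57.07°
zero (s+758): 758 + j758 → |·| = √(758²+758²) = √1149128 ≈ 1072, ∠ = arctan(758/758) ≈ 45.00°
pole (s+375): 375 + j758 → |·| = √(375²+758²) = √715189 ≈ 845.69, ∠ = arctan(758/375) ≈ 63.68°
pole (s+561): 561 + j758 → |·| = √(561²+758²) = √889285 ≈ 943.02, ∠ = arctan(758/561) ≈ 53.49°
pole (s+607): 607 + j758 → |·| = √(607²+758²) = √943013 ≈ 971.09, ∠ = arctan(758/607) ≈ 51.31°
|T| = 20 · 9.6816e+05 / 7.7445e+08 ≈ 0.025003
Gain = 20 log₁₀(0.025003) ≈ -32.04 dB
∠T = 102.07° − 168.48° = -66.41°

ω = 607: -30.5 dB, -60.8°; ω = 758: -32.0 dB, -66.4°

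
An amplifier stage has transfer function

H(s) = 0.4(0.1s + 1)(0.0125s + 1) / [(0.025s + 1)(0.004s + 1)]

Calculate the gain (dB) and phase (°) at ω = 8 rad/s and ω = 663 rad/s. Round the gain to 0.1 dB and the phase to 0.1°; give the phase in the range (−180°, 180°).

ω = 8: -5.9 dB, 31.2°; ω = 663: 13.5 dB, 16.4°

At ω = 8 rad/s:
zero (1 + j8·0.1) = 1 + j0.8 → |·| ≈ 1.2806, ∠ ≈ 38.66°
zero (1 + j8·0.0125) = 1 + j0.1 → |·| ≈ 1.005, ∠ ≈ 5.71°
pole (1 + j8·0.025) = 1 + j0.2 → |·| ≈ 1.0198, ∠ ≈ 11.31°
pole (1 + j8·0.004) = 1 + j0.032 → |·| ≈ 1.0005, ∠ ≈ 1.83°
|H| = 0.4 · 1.2806 · 1.005 / (1.0198 · 1.0005) ≈ 0.50455
Gain = 20 log₁₀(0.50455) ≈ -5.94 dB
∠H = (38.66° + 5.71°) − (11.31° + 1.83°) = 31.23°

At ω = 663 rad/s:
zero (1 + j663·0.1) = 1 + j66.3 → |·| ≈ 66.308, ∠ ≈ 89.14°
zero (1 + j663·0.0125) = 1 + j8.2875 → |·| ≈ 8.3476, ∠ ≈ 83.12°
pole (1 + j663·0.025) = 1 + j16.575 → |·| ≈ 16.605, ∠ ≈ 86.55°
pole (1 + j663·0.004) = 1 + j2.652 → |·| ≈ 2.8343, ∠ ≈ 69.34°
|H| = 0.4 · 66.308 · 8.3476 / (16.605 · 2.8343) ≈ 4.7044
Gain = 20 log₁₀(4.7044) ≈ 13.45 dB
∠H = (89.14° + 83.12°) − (86.55° + 69.34°) = 16.37°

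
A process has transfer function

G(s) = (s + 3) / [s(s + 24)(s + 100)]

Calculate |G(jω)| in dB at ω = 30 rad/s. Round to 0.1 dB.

-72.0 dB

At s = jω = j30:
zero (s+3): 3 + j30 → |·| = √(3²+30²) = √909 ≈ 30.15, ∠ = arctan(30/3) ≈ 84.29°
pole (s+24): 24 + j30 → |·| = √(24²+30²) = √1476 ≈ 38.419, ∠ = arctan(30/24) ≈ 51.34°
pole (s+100): 100 + j30 → |·| = √(100²+30²) = √10900 ≈ 104.4, ∠ = arctan(30/100) ≈ 16.70°
pole at origin: |s| = 30, ∠ = 90.00° (in denominator)
|G| = 1 · 30.15 / 1.2033e+05 ≈ 0.00025056
Gain = 20 log₁₀(0.00025056) ≈ -72.02 dB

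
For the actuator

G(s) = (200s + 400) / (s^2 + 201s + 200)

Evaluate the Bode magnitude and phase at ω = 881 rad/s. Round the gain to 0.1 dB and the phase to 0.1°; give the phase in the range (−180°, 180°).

-13.1 dB, -77.3°

Substitute s = j881:
Numerator: 200(j881) + 400 = 400 + j176200
Denominator: (j881)^2 + 201(j881) + 200 = -775961 + j177081
|N| = √(400² + 176200²) ≈ 1.762e+05, ∠N ≈ 89.87°
|D| = √(775961² + 177081²) ≈ 7.9591e+05, ∠D ≈ 167.14°
|G| = 1.762e+05 / 7.9591e+05 ≈ 0.22138
Gain = 20 log₁₀(0.22138) ≈ -13.10 dB
∠G = 89.87° − 167.14° = -77.27°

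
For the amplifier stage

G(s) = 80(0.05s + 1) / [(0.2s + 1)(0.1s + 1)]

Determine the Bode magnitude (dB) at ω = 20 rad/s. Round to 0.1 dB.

21.8 dB

At ω = 20 rad/s:
zero (1 + j20·0.05) = 1 + j1 → |·| ≈ 1.4142, ∠ ≈ 45.00°
pole (1 + j20·0.2) = 1 + j4 → |·| ≈ 4.1231, ∠ ≈ 75.96°
pole (1 + j20·0.1) = 1 + j2 → |·| ≈ 2.2361, ∠ ≈ 63.43°
|G| = 80 · 1.4142 / (4.1231 · 2.2361) ≈ 12.271
Gain = 20 log₁₀(12.271) ≈ 21.78 dB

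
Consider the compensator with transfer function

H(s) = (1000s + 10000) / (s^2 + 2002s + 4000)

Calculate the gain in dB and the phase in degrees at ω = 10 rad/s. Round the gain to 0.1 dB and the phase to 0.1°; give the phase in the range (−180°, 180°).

Substitute s = j10:
Numerator: 1000(j10) + 10000 = 10000 + j10000
Denominator: (j10)^2 + 2002(j10) + 4000 = 3900 + j20020
|N| = √(10000² + 10000²) ≈ 14142, ∠N ≈ 45.00°
|D| = √(3900² + 20020²) ≈ 20396, ∠D ≈ 78.98°
|H| = 14142 / 20396 ≈ 0.69337
Gain = 20 log₁₀(0.69337) ≈ -3.18 dB
∠H = 45.00° − 78.98° = -33.98°

-3.2 dB, -34.0°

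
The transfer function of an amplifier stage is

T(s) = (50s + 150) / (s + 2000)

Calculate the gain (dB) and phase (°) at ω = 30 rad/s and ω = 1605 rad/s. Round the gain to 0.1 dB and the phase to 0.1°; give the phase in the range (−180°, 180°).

ω = 30: -2.5 dB, 83.4°; ω = 1605: 29.9 dB, 51.1°

Substitute s = j30:
Numerator: 50(j30) + 150 = 150 + j1500
Denominator: (j30) + 2000 = 2000 + j30
|N| = √(150² + 1500²) ≈ 1507.5, ∠N ≈ 84.29°
|D| = √(2000² + 30²) ≈ 2000.2, ∠D ≈ 0.86°
|T| = 1507.5 / 2000.2 ≈ 0.75367
Gain = 20 log₁₀(0.75367) ≈ -2.46 dB
∠T = 84.29° − 0.86° = 83.43°

Substitute s = j1605:
Numerator: 50(j1605) + 150 = 150 + j80250
Denominator: (j1605) + 2000 = 2000 + j1605
|N| = √(150² + 80250²) ≈ 80250, ∠N ≈ 89.89°
|D| = √(2000² + 1605²) ≈ 2564.4, ∠D ≈ 38.75°
|T| = 80250 / 2564.4 ≈ 31.294
Gain = 20 log₁₀(31.294) ≈ 29.91 dB
∠T = 89.89° − 38.75° = 51.14°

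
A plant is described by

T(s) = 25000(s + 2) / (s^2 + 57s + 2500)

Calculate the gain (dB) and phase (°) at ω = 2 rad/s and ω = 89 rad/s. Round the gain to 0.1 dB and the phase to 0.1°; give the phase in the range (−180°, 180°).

ω = 2: 29.0 dB, 42.4°; ω = 89: 49.5 dB, -48.2°

At s = jω = j2:
zero (s+2): 2 + j2 → |·| = √(2²+2²) = √8 ≈ 2.8284, ∠ = arctan(2/2) ≈ 45.00°
quadratic: (j2)² + 57·j2 + 2500 = 2496 + j114 → |·| ≈ 2498.6, ∠ ≈ 2.62°
|T| = 25000 · 2.8284 / 2498.6 ≈ 28.3
Gain = 20 log₁₀(28.3) ≈ 29.04 dB
∠T = 45.00° − 2.62° = 42.38°

At s = jω = j89:
zero (s+2): 2 + j89 → |·| = √(2²+89²) = √7925 ≈ 89.022, ∠ = arctan(89/2) ≈ 88.71°
quadratic: (j89)² + 57·j89 + 2500 = -5421 + j5073 → |·| ≈ 7424.5, ∠ ≈ 136.90°
|T| = 25000 · 89.022 / 7424.5 ≈ 299.76
Gain = 20 log₁₀(299.76) ≈ 49.54 dB
∠T = 88.71° − 136.90° = -48.19°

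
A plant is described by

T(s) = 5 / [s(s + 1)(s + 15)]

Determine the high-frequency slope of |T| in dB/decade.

-60 dB/decade

Each pole contributes −20 dB/decade at high frequency; each zero contributes +20 dB/decade.
Net: 0 zero(s) − 3 pole(s) → -60 dB/decade.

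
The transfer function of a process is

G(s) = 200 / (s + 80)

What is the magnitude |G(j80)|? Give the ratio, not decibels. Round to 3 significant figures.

Substitute s = j80:
Numerator: 200 = 200 + j0
Denominator: (j80) + 80 = 80 + j80
|N| = √(200² + 0²) ≈ 200, ∠N ≈ 0.00°
|D| = √(80² + 80²) ≈ 113.14, ∠D ≈ 45.00°
|G| = 200 / 113.14 ≈ 1.7677

1.77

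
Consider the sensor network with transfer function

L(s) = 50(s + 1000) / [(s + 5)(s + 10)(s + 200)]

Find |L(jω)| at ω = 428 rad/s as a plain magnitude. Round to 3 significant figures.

At s = jω = j428:
zero (s+1000): 1000 + j428 → |·| = √(1000²+428²) = √1183184 ≈ 1087.7, ∠ = arctan(428/1000) ≈ 23.17°
pole (s+5): 5 + j428 → |·| = √(5²+428²) = √183209 ≈ 428.03, ∠ = arctan(428/5) ≈ 89.33°
pole (s+10): 10 + j428 → |·| = √(10²+428²) = √183284 ≈ 428.12, ∠ = arctan(428/10) ≈ 88.66°
pole (s+200): 200 + j428 → |·| = √(200²+428²) = √223184 ≈ 472.42, ∠ = arctan(428/200) ≈ 64.95°
|L| = 50 · 1087.7 / 8.657e+07 ≈ 0.00062822

0.000628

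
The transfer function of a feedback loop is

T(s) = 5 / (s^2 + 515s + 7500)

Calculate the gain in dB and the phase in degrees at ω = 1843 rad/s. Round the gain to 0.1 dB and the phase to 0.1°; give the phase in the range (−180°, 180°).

Substitute s = j1843:
Numerator: 5 = 5 + j0
Denominator: (j1843)^2 + 515(j1843) + 7500 = -3389149 + j949145
|N| = √(5² + 0²) ≈ 5, ∠N ≈ 0.00°
|D| = √(3389149² + 949145²) ≈ 3.5195e+06, ∠D ≈ 164.35°
|T| = 5 / 3.5195e+06 ≈ 1.4207e-06
Gain = 20 log₁₀(1.4207e-06) ≈ -116.95 dB
∠T = 0.00° − 164.35° = -164.35°

-117.0 dB, -164.4°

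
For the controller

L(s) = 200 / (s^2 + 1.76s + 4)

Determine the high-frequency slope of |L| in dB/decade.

-40 dB/decade

Each pole contributes −20 dB/decade at high frequency; each zero contributes +20 dB/decade.
Net: 0 zero(s) − 2 pole(s) → -40 dB/decade.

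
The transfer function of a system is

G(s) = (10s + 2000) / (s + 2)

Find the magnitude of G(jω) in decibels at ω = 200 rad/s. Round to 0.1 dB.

23.0 dB

Substitute s = j200:
Numerator: 10(j200) + 2000 = 2000 + j2000
Denominator: (j200) + 2 = 2 + j200
|N| = √(2000² + 2000²) ≈ 2828.4, ∠N ≈ 45.00°
|D| = √(2² + 200²) ≈ 200.01, ∠D ≈ 89.43°
|G| = 2828.4 / 200.01 ≈ 14.141
Gain = 20 log₁₀(14.141) ≈ 23.01 dB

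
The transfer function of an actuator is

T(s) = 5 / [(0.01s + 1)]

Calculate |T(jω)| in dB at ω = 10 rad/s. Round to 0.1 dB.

13.9 dB

At ω = 10 rad/s:
pole (1 + j10·0.01) = 1 + j0.1 → |·| ≈ 1.005, ∠ ≈ 5.71°
|T| = 5 · 1 / (1.005) ≈ 4.9751
Gain = 20 log₁₀(4.9751) ≈ 13.94 dB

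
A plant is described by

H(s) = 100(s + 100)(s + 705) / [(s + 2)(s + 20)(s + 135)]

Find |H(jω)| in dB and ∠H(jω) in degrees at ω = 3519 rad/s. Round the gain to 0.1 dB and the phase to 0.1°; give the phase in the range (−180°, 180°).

-30.8 dB, -100.4°

At s = jω = j3519:
zero (s+100): 100 + j3519 → |·| = √(100²+3519²) = √12393361 ≈ 3520.4, ∠ = arctan(3519/100) ≈ 88.37°
zero (s+705): 705 + j3519 → |·| = √(705²+3519²) = √12880386 ≈ 3588.9, ∠ = arctan(3519/705) ≈ 78.67°
pole (s+2): 2 + j3519 → |·| = √(2²+3519²) = √12383365 ≈ 3519, ∠ = arctan(3519/2) ≈ 89.97°
pole (s+20): 20 + j3519 → |·| = √(20²+3519²) = √12383761 ≈ 3519.1, ∠ = arctan(3519/20) ≈ 89.67°
pole (s+135): 135 + j3519 → |·| = √(135²+3519²) = √12401586 ≈ 3521.6, ∠ = arctan(3519/135) ≈ 87.80°
|H| = 100 · 1.2634e+07 / 4.361e+10 ≈ 0.02897
Gain = 20 log₁₀(0.02897) ≈ -30.76 dB
∠H = 167.04° − 267.44° = -100.40°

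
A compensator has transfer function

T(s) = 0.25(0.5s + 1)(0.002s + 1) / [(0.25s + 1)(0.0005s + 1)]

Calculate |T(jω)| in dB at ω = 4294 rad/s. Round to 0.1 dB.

5.2 dB

At ω = 4294 rad/s:
zero (1 + j4294·0.5) = 1 + j2147 → |·| ≈ 2147, ∠ ≈ 89.97°
zero (1 + j4294·0.002) = 1 + j8.588 → |·| ≈ 8.646, ∠ ≈ 83.36°
pole (1 + j4294·0.25) = 1 + j1073.5 → |·| ≈ 1073.5, ∠ ≈ 89.95°
pole (1 + j4294·0.0005) = 1 + j2.147 → |·| ≈ 2.3685, ∠ ≈ 65.03°
|T| = 0.25 · 2147 · 8.646 / (1073.5 · 2.3685) ≈ 1.8252
Gain = 20 log₁₀(1.8252) ≈ 5.23 dB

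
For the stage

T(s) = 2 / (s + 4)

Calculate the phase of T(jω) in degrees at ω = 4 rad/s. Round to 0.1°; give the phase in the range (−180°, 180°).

At s = jω = j4:
pole (s+4): 4 + j4 → |·| = √(4²+4²) = √32 ≈ 5.6569, ∠ = arctan(4/4) ≈ 45.00°
∠T = 0.00° − 45.00° = -45.00°

-45.0°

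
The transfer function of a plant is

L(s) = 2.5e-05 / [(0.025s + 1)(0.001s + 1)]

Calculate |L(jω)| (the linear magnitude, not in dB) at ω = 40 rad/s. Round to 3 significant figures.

At ω = 40 rad/s:
pole (1 + j40·0.025) = 1 + j1 → |·| ≈ 1.4142, ∠ ≈ 45.00°
pole (1 + j40·0.001) = 1 + j0.04 → |·| ≈ 1.0008, ∠ ≈ 2.29°
|L| = 2.5e-05 · 1 / (1.4142 · 1.0008) ≈ 1.7664e-05

1.77e-05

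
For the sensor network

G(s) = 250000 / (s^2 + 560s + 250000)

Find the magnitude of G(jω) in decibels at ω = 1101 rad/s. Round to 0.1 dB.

At s = jω = j1101:
quadratic: (j1101)² + 560·j1101 + 250000 = -962201 + j616560 → |·| ≈ 1.1428e+06, ∠ ≈ 147.35°
|G| = 250000 / 1.1428e+06 ≈ 0.21876
Gain = 20 log₁₀(0.21876) ≈ -13.20 dB

-13.2 dB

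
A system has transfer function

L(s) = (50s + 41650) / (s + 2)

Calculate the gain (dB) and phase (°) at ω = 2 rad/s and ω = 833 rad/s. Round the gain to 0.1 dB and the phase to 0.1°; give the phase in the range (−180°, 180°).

ω = 2: 83.4 dB, -44.9°; ω = 833: 37.0 dB, -44.9°

Substitute s = j2:
Numerator: 50(j2) + 41650 = 41650 + j100
Denominator: (j2) + 2 = 2 + j2
|N| = √(41650² + 100²) ≈ 41650, ∠N ≈ 0.14°
|D| = √(2² + 2²) ≈ 2.8284, ∠D ≈ 45.00°
|L| = 41650 / 2.8284 ≈ 14726
Gain = 20 log₁₀(14726) ≈ 83.36 dB
∠L = 0.14° − 45.00° = -44.86°

Substitute s = j833:
Numerator: 50(j833) + 41650 = 41650 + j41650
Denominator: (j833) + 2 = 2 + j833
|N| = √(41650² + 41650²) ≈ 58902, ∠N ≈ 45.00°
|D| = √(2² + 833²) ≈ 833, ∠D ≈ 89.86°
|L| = 58902 / 833 ≈ 70.711
Gain = 20 log₁₀(70.711) ≈ 36.99 dB
∠L = 45.00° − 89.86° = -44.86°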